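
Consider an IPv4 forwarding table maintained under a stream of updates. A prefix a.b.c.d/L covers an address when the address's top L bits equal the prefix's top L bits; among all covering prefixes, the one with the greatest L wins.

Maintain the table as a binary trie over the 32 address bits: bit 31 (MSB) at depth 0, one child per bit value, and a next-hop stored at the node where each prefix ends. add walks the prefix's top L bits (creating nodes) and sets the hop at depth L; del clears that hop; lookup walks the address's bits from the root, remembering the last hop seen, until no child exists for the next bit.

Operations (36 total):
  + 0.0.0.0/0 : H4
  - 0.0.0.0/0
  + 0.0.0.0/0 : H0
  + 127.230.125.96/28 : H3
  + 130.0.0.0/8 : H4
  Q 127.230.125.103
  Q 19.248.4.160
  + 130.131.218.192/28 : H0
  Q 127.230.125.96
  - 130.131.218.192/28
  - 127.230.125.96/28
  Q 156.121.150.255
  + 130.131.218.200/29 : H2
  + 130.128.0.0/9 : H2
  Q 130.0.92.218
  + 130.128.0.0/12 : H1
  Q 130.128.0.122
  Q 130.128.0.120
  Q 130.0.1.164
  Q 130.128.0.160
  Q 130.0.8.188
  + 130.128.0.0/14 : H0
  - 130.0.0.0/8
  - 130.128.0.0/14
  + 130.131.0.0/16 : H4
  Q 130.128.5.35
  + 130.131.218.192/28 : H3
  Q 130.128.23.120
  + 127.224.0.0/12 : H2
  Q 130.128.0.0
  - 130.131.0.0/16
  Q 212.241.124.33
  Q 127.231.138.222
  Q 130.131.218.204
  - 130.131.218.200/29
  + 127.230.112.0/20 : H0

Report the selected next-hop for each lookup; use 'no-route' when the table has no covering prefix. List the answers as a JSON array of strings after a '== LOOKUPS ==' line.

Trace:
  add 0.0.0.0/0 -> H4 at depth 0
  - 0.0.0.0/0 clear@0
  add 0.0.0.0/0 -> H0 at depth 0
  add 127.230.125.96/28 -> H3 at depth 28
  add 130.0.0.0/8 -> H4 at depth 8
  lookup 127.230.125.103: bits 0111111111100110011111010110 walk d0:H0→d1:-→d2:-→d3:-→d4:-→d5:-→d6:-→d7:-→d8:-→d9:-→d10:-→d11:-→d12:-→d13:-→d14:-→d15:-→d16:-→d17:-→d18:-→d19:-→d20:-→d21:-→d22:-→d23:-→d24:-→d25:-→d26:-→d27:-→d28:H3 -> H3
  lookup 19.248.4.160: bits 0 walk d0:H0→d1:- -> H0
  add 130.131.218.192/28 -> H0 at depth 28
  lookup 127.230.125.96: bits 0111111111100110011111010110 walk d0:H0→d1:-→d2:-→d3:-→d4:-→d5:-→d6:-→d7:-→d8:-→d9:-→d10:-→d11:-→d12:-→d13:-→d14:-→d15:-→d16:-→d17:-→d18:-→d19:-→d20:-→d21:-→d22:-→d23:-→d24:-→d25:-→d26:-→d27:-→d28:H3 -> H3
  - 130.131.218.192/28 clear@28
  - 127.230.125.96/28 clear@28
  lookup 156.121.150.255: bits 100 walk d0:H0→d1:-→d2:-→d3:- -> H0
  add 130.131.218.200/29 -> H2 at depth 29
  add 130.128.0.0/9 -> H2 at depth 9
  lookup 130.0.92.218: bits 10000010 walk d0:H0→d1:-→d2:-→d3:-→d4:-→d5:-→d6:-→d7:-→d8:H4 -> H4
  add 130.128.0.0/12 -> H1 at depth 12
  lookup 130.128.0.122: bits 10000010100000 walk d0:H0→d1:-→d2:-→d3:-→d4:-→d5:-→d6:-→d7:-→d8:H4→d9:H2→d10:-→d11:-→d12:H1→d13:-→d14:- -> H1
  lookup 130.128.0.120: bits 10000010100000 walk d0:H0→d1:-→d2:-→d3:-→d4:-→d5:-→d6:-→d7:-→d8:H4→d9:H2→d10:-→d11:-→d12:H1→d13:-→d14:- -> H1
  lookup 130.0.1.164: bits 10000010 walk d0:H0→d1:-→d2:-→d3:-→d4:-→d5:-→d6:-→d7:-→d8:H4 -> H4
  lookup 130.128.0.160: bits 10000010100000 walk d0:H0→d1:-→d2:-→d3:-→d4:-→d5:-→d6:-→d7:-→d8:H4→d9:H2→d10:-→d11:-→d12:H1→d13:-→d14:- -> H1
  lookup 130.0.8.188: bits 10000010 walk d0:H0→d1:-→d2:-→d3:-→d4:-→d5:-→d6:-→d7:-→d8:H4 -> H4
  add 130.128.0.0/14 -> H0 at depth 14
  - 130.0.0.0/8 clear@8
  - 130.128.0.0/14 clear@14
  add 130.131.0.0/16 -> H4 at depth 16
  lookup 130.128.5.35: bits 10000010100000 walk d0:H0→d1:-→d2:-→d3:-→d4:-→d5:-→d6:-→d7:-→d8:-→d9:H2→d10:-→d11:-→d12:H1→d13:-→d14:- -> H1
  add 130.131.218.192/28 -> H3 at depth 28
  lookup 130.128.23.120: bits 10000010100000 walk d0:H0→d1:-→d2:-→d3:-→d4:-→d5:-→d6:-→d7:-→d8:-→d9:H2→d10:-→d11:-→d12:H1→d13:-→d14:- -> H1
  add 127.224.0.0/12 -> H2 at depth 12
  lookup 130.128.0.0: bits 10000010100000 walk d0:H0→d1:-→d2:-→d3:-→d4:-→d5:-→d6:-→d7:-→d8:-→d9:H2→d10:-→d11:-→d12:H1→d13:-→d14:- -> H1
  - 130.131.0.0/16 clear@16
  lookup 212.241.124.33: bits 1 walk d0:H0→d1:- -> H0
  lookup 127.231.138.222: bits 011111111110011 walk d0:H0→d1:-→d2:-→d3:-→d4:-→d5:-→d6:-→d7:-→d8:-→d9:-→d10:-→d11:-→d12:H2→d13:-→d14:-→d15:- -> H2
  lookup 130.131.218.204: bits 10000010100000111101101011001 walk d0:H0→d1:-→d2:-→d3:-→d4:-→d5:-→d6:-→d7:-→d8:-→d9:H2→d10:-→d11:-→d12:H1→d13:-→d14:-→d15:-→d16:-→d17:-→d18:-→d19:-→d20:-→d21:-→d22:-→d23:-→d24:-→d25:-→d26:-→d27:-→d28:H3→d29:H2 -> H2
  - 130.131.218.200/29 clear@29
  add 127.230.112.0/20 -> H0 at depth 20

== LOOKUPS ==
["H3","H0","H3","H0","H4","H1","H1","H4","H1","H4","H1","H1","H1","H0","H2","H2"]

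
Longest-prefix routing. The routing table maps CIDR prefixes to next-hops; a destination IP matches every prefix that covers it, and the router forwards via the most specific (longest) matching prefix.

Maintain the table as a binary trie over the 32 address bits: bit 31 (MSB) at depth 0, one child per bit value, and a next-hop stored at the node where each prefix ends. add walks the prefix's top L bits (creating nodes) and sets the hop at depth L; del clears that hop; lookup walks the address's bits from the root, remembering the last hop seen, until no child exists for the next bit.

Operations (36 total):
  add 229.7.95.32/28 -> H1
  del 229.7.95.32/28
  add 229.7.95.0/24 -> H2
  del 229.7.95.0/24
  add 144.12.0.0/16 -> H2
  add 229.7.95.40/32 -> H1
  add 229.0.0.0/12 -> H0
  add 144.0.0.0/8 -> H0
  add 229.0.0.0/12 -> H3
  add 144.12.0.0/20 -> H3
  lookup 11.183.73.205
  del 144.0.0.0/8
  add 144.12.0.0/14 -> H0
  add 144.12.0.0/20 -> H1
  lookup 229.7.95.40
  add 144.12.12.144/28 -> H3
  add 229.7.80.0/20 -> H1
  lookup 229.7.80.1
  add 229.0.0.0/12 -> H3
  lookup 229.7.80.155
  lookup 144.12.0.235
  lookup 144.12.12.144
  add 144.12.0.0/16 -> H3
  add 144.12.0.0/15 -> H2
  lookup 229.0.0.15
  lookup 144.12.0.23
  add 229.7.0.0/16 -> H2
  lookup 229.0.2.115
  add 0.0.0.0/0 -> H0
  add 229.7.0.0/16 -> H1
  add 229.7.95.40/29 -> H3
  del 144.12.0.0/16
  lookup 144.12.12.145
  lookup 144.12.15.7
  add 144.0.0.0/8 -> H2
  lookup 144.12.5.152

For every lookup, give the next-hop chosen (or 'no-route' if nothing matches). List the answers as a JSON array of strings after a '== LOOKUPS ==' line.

Apply in order:
  + 229.7.95.32/28 (H1) depth=28
  - 229.7.95.32/28 clear@28
  + 229.7.95.0/24 (H2) depth=24
  - 229.7.95.0/24 clear@24
  + 144.12.0.0/16 (H2) depth=16
  + 229.7.95.40/32 (H1) depth=32
  + 229.0.0.0/12 (H0) depth=12
  + 144.0.0.0/8 (H0) depth=8
  + 229.0.0.0/12 (H3) depth=12
  + 144.12.0.0/20 (H3) depth=20
  ? 11.183.73.205  path d0:-  best=no-route
  - 144.0.0.0/8 clear@8
  + 144.12.0.0/14 (H0) depth=14
  + 144.12.0.0/20 (H1) depth=20
  ? 229.7.95.40  path d0:-→d1:-→d2:-→d3:-→d4:-→d5:-→d6:-→d7:-→d8:-→d9:-→d10:-→d11:-→d12:H3→d13:-→d14:-→d15:-→d16:-→d17:-→d18:-→d19:-→d20:-→d21:-→d22:-→d23:-→d24:-→d25:-→d26:-→d27:-→d28:-→d29:-→d30:-→d31:-→d32:H1  best=H1
  + 144.12.12.144/28 (H3) depth=28
  + 229.7.80.0/20 (H1) depth=20
  ? 229.7.80.1  path d0:-→d1:-→d2:-→d3:-→d4:-→d5:-→d6:-→d7:-→d8:-→d9:-→d10:-→d11:-→d12:H3→d13:-→d14:-→d15:-→d16:-→d17:-→d18:-→d19:-→d20:H1  best=H1
  + 229.0.0.0/12 (H3) depth=12
  ? 229.7.80.155  path d0:-→d1:-→d2:-→d3:-→d4:-→d5:-→d6:-→d7:-→d8:-→d9:-→d10:-→d11:-→d12:H3→d13:-→d14:-→d15:-→d16:-→d17:-→d18:-→d19:-→d20:H1  best=H1
  ? 144.12.0.235  path d0:-→d1:-→d2:-→d3:-→d4:-→d5:-→d6:-→d7:-→d8:-→d9:-→d10:-→d11:-→d12:-→d13:-→d14:H0→d15:-→d16:H2→d17:-→d18:-→d19:-→d20:H1  best=H1
  ? 144.12.12.144  path d0:-→d1:-→d2:-→d3:-→d4:-→d5:-→d6:-→d7:-→d8:-→d9:-→d10:-→d11:-→d12:-→d13:-→d14:H0→d15:-→d16:H2→d17:-→d18:-→d19:-→d20:H1→d21:-→d22:-→d23:-→d24:-→d25:-→d26:-→d27:-→d28:H3  best=H3
  + 144.12.0.0/16 (H3) depth=16
  + 144.12.0.0/15 (H2) depth=15
  ? 229.0.0.15  path d0:-→d1:-→d2:-→d3:-→d4:-→d5:-→d6:-→d7:-→d8:-→d9:-→d10:-→d11:-→d12:H3→d13:-  best=H3
  ? 144.12.0.23  path d0:-→d1:-→d2:-→d3:-→d4:-→d5:-→d6:-→d7:-→d8:-→d9:-→d10:-→d11:-→d12:-→d13:-→d14:H0→d15:H2→d16:H3→d17:-→d18:-→d19:-→d20:H1  best=H1
  + 229.7.0.0/16 (H2) depth=16
  ? 229.0.2.115  path d0:-→d1:-→d2:-→d3:-→d4:-→d5:-→d6:-→d7:-→d8:-→d9:-→d10:-→d11:-→d12:H3→d13:-  best=H3
  + 0.0.0.0/0 (H0) depth=0
  + 229.7.0.0/16 (H1) depth=16
  + 229.7.95.40/29 (H3) depth=29
  - 144.12.0.0/16 clear@16
  ? 144.12.12.145  path d0:H0→d1:-→d2:-→d3:-→d4:-→d5:-→d6:-→d7:-→d8:-→d9:-→d10:-→d11:-→d12:-→d13:-→d14:H0→d15:H2→d16:-→d17:-→d18:-→d19:-→d20:H1→d21:-→d22:-→d23:-→d24:-→d25:-→d26:-→d27:-→d28:H3  best=H3
  ? 144.12.15.7  path d0:H0→d1:-→d2:-→d3:-→d4:-→d5:-→d6:-→d7:-→d8:-→d9:-→d10:-→d11:-→d12:-→d13:-→d14:H0→d15:H2→d16:-→d17:-→d18:-→d19:-→d20:H1→d21:-→d22:-  best=H1
  + 144.0.0.0/8 (H2) depth=8
  ? 144.12.5.152  path d0:H0→d1:-→d2:-→d3:-→d4:-→d5:-→d6:-→d7:-→d8:H2→d9:-→d10:-→d11:-→d12:-→d13:-→d14:H0→d15:H2→d16:-→d17:-→d18:-→d19:-→d20:H1  best=H1

== LOOKUPS ==
["no-route","H1","H1","H1","H1","H3","H3","H1","H3","H3","H1","H1"]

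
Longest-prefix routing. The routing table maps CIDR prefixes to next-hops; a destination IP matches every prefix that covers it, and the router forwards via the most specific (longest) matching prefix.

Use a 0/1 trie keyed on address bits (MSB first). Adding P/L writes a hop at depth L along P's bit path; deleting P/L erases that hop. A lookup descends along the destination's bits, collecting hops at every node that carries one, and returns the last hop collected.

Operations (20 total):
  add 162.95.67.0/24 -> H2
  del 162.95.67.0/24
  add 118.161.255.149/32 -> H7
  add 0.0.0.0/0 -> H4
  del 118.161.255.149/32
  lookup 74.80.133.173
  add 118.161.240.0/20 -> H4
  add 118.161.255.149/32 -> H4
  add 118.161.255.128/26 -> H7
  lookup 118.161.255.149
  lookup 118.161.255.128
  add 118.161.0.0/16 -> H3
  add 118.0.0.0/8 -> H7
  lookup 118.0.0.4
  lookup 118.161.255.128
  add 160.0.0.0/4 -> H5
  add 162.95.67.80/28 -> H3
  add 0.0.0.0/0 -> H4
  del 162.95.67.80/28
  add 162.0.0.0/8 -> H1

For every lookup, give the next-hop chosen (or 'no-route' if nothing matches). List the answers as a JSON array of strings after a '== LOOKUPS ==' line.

Trace:
  + 162.95.67.0/24 (H2) depth=24
  del 162.95.67.0/24 (clear depth 24)
  + 118.161.255.149/32 (H7) depth=32
  + 0.0.0.0/0 (H4) depth=0
  del 118.161.255.149/32 (clear depth 32)
  Q 74.80.133.173: descend 01 ; hops seen [H4] ; pick H4
  + 118.161.240.0/20 (H4) depth=20
  + 118.161.255.149/32 (H4) depth=32
  + 118.161.255.128/26 (H7) depth=26
  Q 118.161.255.149: descend 01110110101000011111111110010101 ; hops seen [H4,H4,H7,H4] ; pick H4
  Q 118.161.255.128: descend 011101101010000111111111100 ; hops seen [H4,H4,H7] ; pick H7
  + 118.161.0.0/16 (H3) depth=16
  + 118.0.0.0/8 (H7) depth=8
  Q 118.0.0.4: descend 01110110 ; hops seen [H4,H7] ; pick H7
  Q 118.161.255.128: descend 011101101010000111111111100 ; hops seen [H4,H7,H3,H4,H7] ; pick H7
  + 160.0.0.0/4 (H5) depth=4
  + 162.95.67.80/28 (H3) depth=28
  + 0.0.0.0/0 (H4) depth=0
  del 162.95.67.80/28 (clear depth 28)
  + 162.0.0.0/8 (H1) depth=8

== LOOKUPS ==
["H4","H4","H7","H7","H7"]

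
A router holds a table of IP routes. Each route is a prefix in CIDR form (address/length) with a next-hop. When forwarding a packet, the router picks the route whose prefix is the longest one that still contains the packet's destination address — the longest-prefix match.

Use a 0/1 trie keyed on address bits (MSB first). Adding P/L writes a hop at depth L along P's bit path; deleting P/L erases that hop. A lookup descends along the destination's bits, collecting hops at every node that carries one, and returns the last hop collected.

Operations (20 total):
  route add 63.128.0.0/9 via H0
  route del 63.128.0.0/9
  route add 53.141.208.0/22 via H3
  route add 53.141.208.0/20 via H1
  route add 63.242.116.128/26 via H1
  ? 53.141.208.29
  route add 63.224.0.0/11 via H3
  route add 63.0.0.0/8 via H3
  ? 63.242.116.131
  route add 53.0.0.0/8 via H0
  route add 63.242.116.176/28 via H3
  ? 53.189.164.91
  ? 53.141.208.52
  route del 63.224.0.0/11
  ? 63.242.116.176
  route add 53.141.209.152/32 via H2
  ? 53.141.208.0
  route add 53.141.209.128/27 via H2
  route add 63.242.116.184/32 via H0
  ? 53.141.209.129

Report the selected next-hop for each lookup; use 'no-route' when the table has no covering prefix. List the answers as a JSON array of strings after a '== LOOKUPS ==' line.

Process each operation:
  add 63.128.0.0/9 -> H0 at depth 9
  - 63.128.0.0/9 clear@9
  add 53.141.208.0/22 -> H3 at depth 22
  add 53.141.208.0/20 -> H1 at depth 20
  add 63.242.116.128/26 -> H1 at depth 26
  Q 53.141.208.29: descend 0011010110001101110100 ; hops seen [H1,H3] ; pick H3
  add 63.224.0.0/11 -> H3 at depth 11
  add 63.0.0.0/8 -> H3 at depth 8
  Q 63.242.116.131: descend 00111111111100100111010010 ; hops seen [H3,H3,H1] ; pick H1
  add 53.0.0.0/8 -> H0 at depth 8
  add 63.242.116.176/28 -> H3 at depth 28
  Q 53.189.164.91: descend 0011010110 ; hops seen [H0] ; pick H0
  Q 53.141.208.52: descend 0011010110001101110100 ; hops seen [H0,H1,H3] ; pick H3
  - 63.224.0.0/11 clear@11
  Q 63.242.116.176: descend 0011111111110010011101001011 ; hops seen [H3,H1,H3] ; pick H3
  add 53.141.209.152/32 -> H2 at depth 32
  Q 53.141.208.0: descend 00110101100011011101000 ; hops seen [H0,H1,H3] ; pick H3
  add 53.141.209.128/27 -> H2 at depth 27
  add 63.242.116.184/32 -> H0 at depth 32
  Q 53.141.209.129: descend 001101011000110111010001100 ; hops seen [H0,H1,H3,H2] ; pick H2

== LOOKUPS ==
["H3","H1","H0","H3","H3","H3","H2"]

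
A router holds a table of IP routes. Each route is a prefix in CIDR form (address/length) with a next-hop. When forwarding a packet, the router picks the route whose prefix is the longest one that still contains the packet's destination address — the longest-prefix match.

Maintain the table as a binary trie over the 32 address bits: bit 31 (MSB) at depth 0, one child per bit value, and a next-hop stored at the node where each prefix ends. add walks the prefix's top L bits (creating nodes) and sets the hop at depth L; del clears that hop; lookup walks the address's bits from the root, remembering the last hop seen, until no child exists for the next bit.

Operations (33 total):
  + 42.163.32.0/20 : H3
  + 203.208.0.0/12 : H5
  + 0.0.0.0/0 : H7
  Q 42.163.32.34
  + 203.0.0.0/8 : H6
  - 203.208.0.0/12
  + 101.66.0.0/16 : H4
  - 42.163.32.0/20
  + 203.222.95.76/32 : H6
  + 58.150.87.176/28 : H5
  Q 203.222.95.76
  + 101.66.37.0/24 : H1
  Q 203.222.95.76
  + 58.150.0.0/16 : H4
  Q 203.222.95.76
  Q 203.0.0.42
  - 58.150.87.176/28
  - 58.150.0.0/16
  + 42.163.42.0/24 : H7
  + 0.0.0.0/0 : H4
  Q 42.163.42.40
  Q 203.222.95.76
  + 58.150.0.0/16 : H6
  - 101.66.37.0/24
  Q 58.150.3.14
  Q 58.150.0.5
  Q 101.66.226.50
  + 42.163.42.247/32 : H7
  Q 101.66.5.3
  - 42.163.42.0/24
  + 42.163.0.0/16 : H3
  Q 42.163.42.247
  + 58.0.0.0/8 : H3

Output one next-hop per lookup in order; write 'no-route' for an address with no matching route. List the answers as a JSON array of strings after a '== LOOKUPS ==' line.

Process each operation:
  add 42.163.32.0/20 -> H3 at depth 20
  add 203.208.0.0/12 -> H5 at depth 12
  add 0.0.0.0/0 -> H7 at depth 0
  ? 42.163.32.34  path d0:H7→d1:-→d2:-→d3:-→d4:-→d5:-→d6:-→d7:-→d8:-→d9:-→d10:-→d11:-→d12:-→d13:-→d14:-→d15:-→d16:-→d17:-→d18:-→d19:-→d20:H3  best=H3
  add 203.0.0.0/8 -> H6 at depth 8
  del 203.208.0.0/12 (clear depth 12)
  add 101.66.0.0/16 -> H4 at depth 16
  del 42.163.32.0/20 (clear depth 20)
  add 203.222.95.76/32 -> H6 at depth 32
  add 58.150.87.176/28 -> H5 at depth 28
  ? 203.222.95.76  path d0:H7→d1:-→d2:-→d3:-→d4:-→d5:-→d6:-→d7:-→d8:H6→d9:-→d10:-→d11:-→d12:-→d13:-→d14:-→d15:-→d16:-→d17:-→d18:-→d19:-→d20:-→d21:-→d22:-→d23:-→d24:-→d25:-→d26:-→d27:-→d28:-→d29:-→d30:-→d31:-→d32:H6  best=H6
  add 101.66.37.0/24 -> H1 at depth 24
  ? 203.222.95.76  path d0:H7→d1:-→d2:-→d3:-→d4:-→d5:-→d6:-→d7:-→d8:H6→d9:-→d10:-→d11:-→d12:-→d13:-→d14:-→d15:-→d16:-→d17:-→d18:-→d19:-→d20:-→d21:-→d22:-→d23:-→d24:-→d25:-→d26:-→d27:-→d28:-→d29:-→d30:-→d31:-→d32:H6  best=H6
  add 58.150.0.0/16 -> H4 at depth 16
  ? 203.222.95.76  path d0:H7→d1:-→d2:-→d3:-→d4:-→d5:-→d6:-→d7:-→d8:H6→d9:-→d10:-→d11:-→d12:-→d13:-→d14:-→d15:-→d16:-→d17:-→d18:-→d19:-→d20:-→d21:-→d22:-→d23:-→d24:-→d25:-→d26:-→d27:-→d28:-→d29:-→d30:-→d31:-→d32:H6  best=H6
  ? 203.0.0.42  path d0:H7→d1:-→d2:-→d3:-→d4:-→d5:-→d6:-→d7:-→d8:H6  best=H6
  del 58.150.87.176/28 (clear depth 28)
  del 58.150.0.0/16 (clear depth 16)
  add 42.163.42.0/24 -> H7 at depth 24
  add 0.0.0.0/0 -> H4 at depth 0
  ? 42.163.42.40  path d0:H4→d1:-→d2:-→d3:-→d4:-→d5:-→d6:-→d7:-→d8:-→d9:-→d10:-→d11:-→d12:-→d13:-→d14:-→d15:-→d16:-→d17:-→d18:-→d19:-→d20:-→d21:-→d22:-→d23:-→d24:H7  best=H7
  ? 203.222.95.76  path d0:H4→d1:-→d2:-→d3:-→d4:-→d5:-→d6:-→d7:-→d8:H6→d9:-→d10:-→d11:-→d12:-→d13:-→d14:-→d15:-→d16:-→d17:-→d18:-→d19:-→d20:-→d21:-→d22:-→d23:-→d24:-→d25:-→d26:-→d27:-→d28:-→d29:-→d30:-→d31:-→d32:H6  best=H6
  add 58.150.0.0/16 -> H6 at depth 16
  del 101.66.37.0/24 (clear depth 24)
  ? 58.150.3.14  path d0:H4→d1:-→d2:-→d3:-→d4:-→d5:-→d6:-→d7:-→d8:-→d9:-→d10:-→d11:-→d12:-→d13:-→d14:-→d15:-→d16:H6→d17:-  best=H6
  ? 58.150.0.5  path d0:H4→d1:-→d2:-→d3:-→d4:-→d5:-→d6:-→d7:-→d8:-→d9:-→d10:-→d11:-→d12:-→d13:-→d14:-→d15:-→d16:H6→d17:-  best=H6
  ? 101.66.226.50  path d0:H4→d1:-→d2:-→d3:-→d4:-→d5:-→d6:-→d7:-→d8:-→d9:-→d10:-→d11:-→d12:-→d13:-→d14:-→d15:-→d16:H4  best=H4
  add 42.163.42.247/32 -> H7 at depth 32
  ? 101.66.5.3  path d0:H4→d1:-→d2:-→d3:-→d4:-→d5:-→d6:-→d7:-→d8:-→d9:-→d10:-→d11:-→d12:-→d13:-→d14:-→d15:-→d16:H4→d17:-→d18:-  best=H4
  del 42.163.42.0/24 (clear depth 24)
  add 42.163.0.0/16 -> H3 at depth 16
  ? 42.163.42.247  path d0:H4→d1:-→d2:-→d3:-→d4:-→d5:-→d6:-→d7:-→d8:-→d9:-→d10:-→d11:-→d12:-→d13:-→d14:-→d15:-→d16:H3→d17:-→d18:-→d19:-→d20:-→d21:-→d22:-→d23:-→d24:-→d25:-→d26:-→d27:-→d28:-→d29:-→d30:-→d31:-→d32:H7  best=H7
  add 58.0.0.0/8 -> H3 at depth 8

== LOOKUPS ==
["H3","H6","H6","H6","H6","H7","H6","H6","H6","H4","H4","H7"]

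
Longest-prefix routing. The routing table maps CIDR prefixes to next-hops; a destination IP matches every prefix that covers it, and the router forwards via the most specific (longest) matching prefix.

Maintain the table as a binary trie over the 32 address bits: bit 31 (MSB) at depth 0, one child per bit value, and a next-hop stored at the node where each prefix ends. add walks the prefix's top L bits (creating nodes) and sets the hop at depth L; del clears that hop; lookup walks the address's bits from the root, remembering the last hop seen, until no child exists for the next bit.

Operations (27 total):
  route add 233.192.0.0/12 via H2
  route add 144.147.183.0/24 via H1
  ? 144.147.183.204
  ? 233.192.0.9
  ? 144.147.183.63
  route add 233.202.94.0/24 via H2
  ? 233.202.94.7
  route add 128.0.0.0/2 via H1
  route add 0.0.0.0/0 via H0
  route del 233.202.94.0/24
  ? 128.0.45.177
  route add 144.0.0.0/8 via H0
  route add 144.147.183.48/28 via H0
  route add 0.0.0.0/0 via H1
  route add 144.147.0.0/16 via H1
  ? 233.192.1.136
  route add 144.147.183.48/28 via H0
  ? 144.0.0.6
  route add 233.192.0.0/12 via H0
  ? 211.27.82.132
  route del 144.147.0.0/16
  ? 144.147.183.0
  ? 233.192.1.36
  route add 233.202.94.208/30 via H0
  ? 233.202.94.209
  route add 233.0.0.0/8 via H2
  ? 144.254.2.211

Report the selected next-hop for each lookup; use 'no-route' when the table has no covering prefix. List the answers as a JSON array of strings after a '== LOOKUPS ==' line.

Process each operation:
  + 233.192.0.0/12 (H2) depth=12
  + 144.147.183.0/24 (H1) depth=24
  ? 144.147.183.204  path d0:-→d1:-→d2:-→d3:-→d4:-→d5:-→d6:-→d7:-→d8:-→d9:-→d10:-→d11:-→d12:-→d13:-→d14:-→d15:-→d16:-→d17:-→d18:-→d19:-→d20:-→d21:-→d22:-→d23:-→d24:H1  best=H1
  ? 233.192.0.9  path d0:-→d1:-→d2:-→d3:-→d4:-→d5:-→d6:-→d7:-→d8:-→d9:-→d10:-→d11:-→d12:H2  best=H2
  ? 144.147.183.63  path d0:-→d1:-→d2:-→d3:-→d4:-→d5:-→d6:-→d7:-→d8:-→d9:-→d10:-→d11:-→d12:-→d13:-→d14:-→d15:-→d16:-→d17:-→d18:-→d19:-→d20:-→d21:-→d22:-→d23:-→d24:H1  best=H1
  + 233.202.94.0/24 (H2) depth=24
  ? 233.202.94.7  path d0:-→d1:-→d2:-→d3:-→d4:-→d5:-→d6:-→d7:-→d8:-→d9:-→d10:-→d11:-→d12:H2→d13:-→d14:-→d15:-→d16:-→d17:-→d18:-→d19:-→d20:-→d21:-→d22:-→d23:-→d24:H2  best=H2
  + 128.0.0.0/2 (H1) depth=2
  + 0.0.0.0/0 (H0) depth=0
  - 233.202.94.0/24 clear@24
  ? 128.0.45.177  path d0:H0→d1:-→d2:H1→d3:-  best=H1
  + 144.0.0.0/8 (H0) depth=8
  + 144.147.183.48/28 (H0) depth=28
  + 0.0.0.0/0 (H1) depth=0
  + 144.147.0.0/16 (H1) depth=16
  ? 233.192.1.136  path d0:H1→d1:-→d2:-→d3:-→d4:-→d5:-→d6:-→d7:-→d8:-→d9:-→d10:-→d11:-→d12:H2  best=H2
  + 144.147.183.48/28 (H0) depth=28
  ? 144.0.0.6  path d0:H1→d1:-→d2:H1→d3:-→d4:-→d5:-→d6:-→d7:-→d8:H0  best=H0
  + 233.192.0.0/12 (H0) depth=12
  ? 211.27.82.132  path d0:H1→d1:-→d2:-  best=H1
  - 144.147.0.0/16 clear@16
  ? 144.147.183.0  path d0:H1→d1:-→d2:H1→d3:-→d4:-→d5:-→d6:-→d7:-→d8:H0→d9:-→d10:-→d11:-→d12:-→d13:-→d14:-→d15:-→d16:-→d17:-→d18:-→d19:-→d20:-→d21:-→d22:-→d23:-→d24:H1→d25:-→d26:-  best=H1
  ? 233.192.1.36  path d0:H1→d1:-→d2:-→d3:-→d4:-→d5:-→d6:-→d7:-→d8:-→d9:-→d10:-→d11:-→d12:H0  best=H0
  + 233.202.94.208/30 (H0) depth=30
  ? 233.202.94.209  path d0:H1→d1:-→d2:-→d3:-→d4:-→d5:-→d6:-→d7:-→d8:-→d9:-→d10:-→d11:-→d12:H0→d13:-→d14:-→d15:-→d16:-→d17:-→d18:-→d19:-→d20:-→d21:-→d22:-→d23:-→d24:-→d25:-→d26:-→d27:-→d28:-→d29:-→d30:H0  best=H0
  + 233.0.0.0/8 (H2) depth=8
  ? 144.254.2.211  path d0:H1→d1:-→d2:H1→d3:-→d4:-→d5:-→d6:-→d7:-→d8:H0→d9:-  best=H0

== LOOKUPS ==
["H1","H2","H1","H2","H1","H2","H0","H1","H1","H0","H0","H0"]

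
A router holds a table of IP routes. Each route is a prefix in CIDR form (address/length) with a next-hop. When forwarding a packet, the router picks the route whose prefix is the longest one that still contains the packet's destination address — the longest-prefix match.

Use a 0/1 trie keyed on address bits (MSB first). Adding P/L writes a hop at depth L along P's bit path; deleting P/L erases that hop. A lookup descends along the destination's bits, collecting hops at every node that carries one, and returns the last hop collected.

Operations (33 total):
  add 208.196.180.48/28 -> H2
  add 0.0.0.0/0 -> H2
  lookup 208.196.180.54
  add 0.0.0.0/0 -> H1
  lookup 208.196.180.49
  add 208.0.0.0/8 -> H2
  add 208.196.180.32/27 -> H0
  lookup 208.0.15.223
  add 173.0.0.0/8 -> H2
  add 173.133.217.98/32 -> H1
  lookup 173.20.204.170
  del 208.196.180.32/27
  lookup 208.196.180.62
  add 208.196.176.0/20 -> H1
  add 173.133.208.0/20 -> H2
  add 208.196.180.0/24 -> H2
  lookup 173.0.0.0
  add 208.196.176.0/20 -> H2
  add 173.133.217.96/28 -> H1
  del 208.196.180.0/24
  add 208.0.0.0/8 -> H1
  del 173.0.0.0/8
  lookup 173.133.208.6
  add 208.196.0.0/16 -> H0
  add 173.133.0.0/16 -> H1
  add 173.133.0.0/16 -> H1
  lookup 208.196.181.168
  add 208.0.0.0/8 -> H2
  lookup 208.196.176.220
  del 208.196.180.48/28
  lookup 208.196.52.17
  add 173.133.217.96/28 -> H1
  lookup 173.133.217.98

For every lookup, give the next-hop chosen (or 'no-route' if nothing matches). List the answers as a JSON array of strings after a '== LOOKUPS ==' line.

Trace:
  + 208.196.180.48/28 (H2) depth=28
  + 0.0.0.0/0 (H2) depth=0
  lookup 208.196.180.54: bits 1101000011000100101101000011 walk d0:H2→d1:-→d2:-→d3:-→d4:-→d5:-→d6:-→d7:-→d8:-→d9:-→d10:-→d11:-→d12:-→d13:-→d14:-→d15:-→d16:-→d17:-→d18:-→d19:-→d20:-→d21:-→d22:-→d23:-→d24:-→d25:-→d26:-→d27:-→d28:H2 -> H2
  + 0.0.0.0/0 (H1) depth=0
  lookup 208.196.180.49: bits 1101000011000100101101000011 walk d0:H1→d1:-→d2:-→d3:-→d4:-→d5:-→d6:-→d7:-→d8:-→d9:-→d10:-→d11:-→d12:-→d13:-→d14:-→d15:-→d16:-→d17:-→d18:-→d19:-→d20:-→d21:-→d22:-→d23:-→d24:-→d25:-→d26:-→d27:-→d28:H2 -> H2
  + 208.0.0.0/8 (H2) depth=8
  + 208.196.180.32/27 (H0) depth=27
  lookup 208.0.15.223: bits 11010000 walk d0:H1→d1:-→d2:-→d3:-→d4:-→d5:-→d6:-→d7:-→d8:H2 -> H2
  + 173.0.0.0/8 (H2) depth=8
  + 173.133.217.98/32 (H1) depth=32
  lookup 173.20.204.170: bits 10101101 walk d0:H1→d1:-→d2:-→d3:-→d4:-→d5:-→d6:-→d7:-→d8:H2 -> H2
  del 208.196.180.32/27 (clear depth 27)
  lookup 208.196.180.62: bits 1101000011000100101101000011 walk d0:H1→d1:-→d2:-→d3:-→d4:-→d5:-→d6:-→d7:-→d8:H2→d9:-→d10:-→d11:-→d12:-→d13:-→d14:-→d15:-→d16:-→d17:-→d18:-→d19:-→d20:-→d21:-→d22:-→d23:-→d24:-→d25:-→d26:-→d27:-→d28:H2 -> H2
  + 208.196.176.0/20 (H1) depth=20
  + 173.133.208.0/20 (H2) depth=20
  + 208.196.180.0/24 (H2) depth=24
  lookup 173.0.0.0: bits 10101101 walk d0:H1→d1:-→d2:-→d3:-→d4:-→d5:-→d6:-→d7:-→d8:H2 -> H2
  + 208.196.176.0/20 (H2) depth=20
  + 173.133.217.96/28 (H1) depth=28
  del 208.196.180.0/24 (clear depth 24)
  + 208.0.0.0/8 (H1) depth=8
  del 173.0.0.0/8 (clear depth 8)
  lookup 173.133.208.6: bits 10101101100001011101 walk d0:H1→d1:-→d2:-→d3:-→d4:-→d5:-→d6:-→d7:-→d8:-→d9:-→d10:-→d11:-→d12:-→d13:-→d14:-→d15:-→d16:-→d17:-→d18:-→d19:-→d20:H2 -> H2
  + 208.196.0.0/16 (H0) depth=16
  + 173.133.0.0/16 (H1) depth=16
  + 173.133.0.0/16 (H1) depth=16
  lookup 208.196.181.168: bits 11010000110001001011010 walk d0:H1→d1:-→d2:-→d3:-→d4:-→d5:-→d6:-→d7:-→d8:H1→d9:-→d10:-→d11:-→d12:-→d13:-→d14:-→d15:-→d16:H0→d17:-→d18:-→d19:-→d20:H2→d21:-→d22:-→d23:- -> H2
  + 208.0.0.0/8 (H2) depth=8
  lookup 208.196.176.220: bits 110100001100010010110 walk d0:H1→d1:-→d2:-→d3:-→d4:-→d5:-→d6:-→d7:-→d8:H2→d9:-→d10:-→d11:-→d12:-→d13:-→d14:-→d15:-→d16:H0→d17:-→d18:-→d19:-→d20:H2→d21:- -> H2
  del 208.196.180.48/28 (clear depth 28)
  lookup 208.196.52.17: bits 1101000011000100 walk d0:H1→d1:-→d2:-→d3:-→d4:-→d5:-→d6:-→d7:-→d8:H2→d9:-→d10:-→d11:-→d12:-→d13:-→d14:-→d15:-→d16:H0 -> H0
  + 173.133.217.96/28 (H1) depth=28
  lookup 173.133.217.98: bits 10101101100001011101100101100010 walk d0:H1→d1:-→d2:-→d3:-→d4:-→d5:-→d6:-→d7:-→d8:-→d9:-→d10:-→d11:-→d12:-→d13:-→d14:-→d15:-→d16:H1→d17:-→d18:-→d19:-→d20:H2→d21:-→d22:-→d23:-→d24:-→d25:-→d26:-→d27:-→d28:H1→d29:-→d30:-→d31:-→d32:H1 -> H1

== LOOKUPS ==
["H2","H2","H2","H2","H2","H2","H2","H2","H2","H0","H1"]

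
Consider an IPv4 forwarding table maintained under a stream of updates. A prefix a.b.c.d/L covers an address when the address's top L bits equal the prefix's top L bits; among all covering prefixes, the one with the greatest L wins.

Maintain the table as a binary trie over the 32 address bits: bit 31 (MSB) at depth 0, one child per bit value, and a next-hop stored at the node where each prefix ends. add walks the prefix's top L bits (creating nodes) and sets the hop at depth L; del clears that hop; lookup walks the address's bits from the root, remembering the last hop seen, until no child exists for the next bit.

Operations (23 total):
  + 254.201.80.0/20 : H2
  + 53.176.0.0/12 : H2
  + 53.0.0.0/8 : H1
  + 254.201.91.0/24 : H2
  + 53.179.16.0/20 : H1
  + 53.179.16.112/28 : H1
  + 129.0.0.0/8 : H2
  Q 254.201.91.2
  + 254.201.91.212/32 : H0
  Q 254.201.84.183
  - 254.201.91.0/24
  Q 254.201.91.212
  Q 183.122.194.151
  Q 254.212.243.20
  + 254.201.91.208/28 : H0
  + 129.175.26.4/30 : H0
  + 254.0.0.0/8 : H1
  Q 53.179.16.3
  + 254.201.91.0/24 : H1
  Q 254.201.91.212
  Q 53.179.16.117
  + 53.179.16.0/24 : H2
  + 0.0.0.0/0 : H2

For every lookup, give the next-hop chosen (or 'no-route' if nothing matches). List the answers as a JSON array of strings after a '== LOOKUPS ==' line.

Trace:
  + 254.201.80.0/20 (H2) depth=20
  + 53.176.0.0/12 (H2) depth=12
  + 53.0.0.0/8 (H1) depth=8
  + 254.201.91.0/24 (H2) depth=24
  + 53.179.16.0/20 (H1) depth=20
  + 53.179.16.112/28 (H1) depth=28
  + 129.0.0.0/8 (H2) depth=8
  ? 254.201.91.2  path d0:-→d1:-→d2:-→d3:-→d4:-→d5:-→d6:-→d7:-→d8:-→d9:-→d10:-→d11:-→d12:-→d13:-→d14:-→d15:-→d16:-→d17:-→d18:-→d19:-→d20:H2→d21:-→d22:-→d23:-→d24:H2  best=H2
  + 254.201.91.212/32 (H0) depth=32
  ? 254.201.84.183  path d0:-→d1:-→d2:-→d3:-→d4:-→d5:-→d6:-→d7:-→d8:-→d9:-→d10:-→d11:-→d12:-→d13:-→d14:-→d15:-→d16:-→d17:-→d18:-→d19:-→d20:H2  best=H2
  - 254.201.91.0/24 clear@24
  ? 254.201.91.212  path d0:-→d1:-→d2:-→d3:-→d4:-→d5:-→d6:-→d7:-→d8:-→d9:-→d10:-→d11:-→d12:-→d13:-→d14:-→d15:-→d16:-→d17:-→d18:-→d19:-→d20:H2→d21:-→d22:-→d23:-→d24:-→d25:-→d26:-→d27:-→d28:-→d29:-→d30:-→d31:-→d32:H0  best=H0
  ? 183.122.194.151  path d0:-→d1:-→d2:-  best=no-route
  ? 254.212.243.20  path d0:-→d1:-→d2:-→d3:-→d4:-→d5:-→d6:-→d7:-→d8:-→d9:-→d10:-→d11:-  best=no-route
  + 254.201.91.208/28 (H0) depth=28
  + 129.175.26.4/30 (H0) depth=30
  + 254.0.0.0/8 (H1) depth=8
  ? 53.179.16.3  path d0:-→d1:-→d2:-→d3:-→d4:-→d5:-→d6:-→d7:-→d8:H1→d9:-→d10:-→d11:-→d12:H2→d13:-→d14:-→d15:-→d16:-→d17:-→d18:-→d19:-→d20:H1→d21:-→d22:-→d23:-→d24:-→d25:-  best=H1
  + 254.201.91.0/24 (H1) depth=24
  ? 254.201.91.212  path d0:-→d1:-→d2:-→d3:-→d4:-→d5:-→d6:-→d7:-→d8:H1→d9:-→d10:-→d11:-→d12:-→d13:-→d14:-→d15:-→d16:-→d17:-→d18:-→d19:-→d20:H2→d21:-→d22:-→d23:-→d24:H1→d25:-→d26:-→d27:-→d28:H0→d29:-→d30:-→d31:-→d32:H0  best=H0
  ? 53.179.16.117  path d0:-→d1:-→d2:-→d3:-→d4:-→d5:-→d6:-→d7:-→d8:H1→d9:-→d10:-→d11:-→d12:H2→d13:-→d14:-→d15:-→d16:-→d17:-→d18:-→d19:-→d20:H1→d21:-→d22:-→d23:-→d24:-→d25:-→d26:-→d27:-→d28:H1  best=H1
  + 53.179.16.0/24 (H2) depth=24
  + 0.0.0.0/0 (H2) depth=0

== LOOKUPS ==
["H2","H2","H0","no-route","no-route","H1","H0","H1"]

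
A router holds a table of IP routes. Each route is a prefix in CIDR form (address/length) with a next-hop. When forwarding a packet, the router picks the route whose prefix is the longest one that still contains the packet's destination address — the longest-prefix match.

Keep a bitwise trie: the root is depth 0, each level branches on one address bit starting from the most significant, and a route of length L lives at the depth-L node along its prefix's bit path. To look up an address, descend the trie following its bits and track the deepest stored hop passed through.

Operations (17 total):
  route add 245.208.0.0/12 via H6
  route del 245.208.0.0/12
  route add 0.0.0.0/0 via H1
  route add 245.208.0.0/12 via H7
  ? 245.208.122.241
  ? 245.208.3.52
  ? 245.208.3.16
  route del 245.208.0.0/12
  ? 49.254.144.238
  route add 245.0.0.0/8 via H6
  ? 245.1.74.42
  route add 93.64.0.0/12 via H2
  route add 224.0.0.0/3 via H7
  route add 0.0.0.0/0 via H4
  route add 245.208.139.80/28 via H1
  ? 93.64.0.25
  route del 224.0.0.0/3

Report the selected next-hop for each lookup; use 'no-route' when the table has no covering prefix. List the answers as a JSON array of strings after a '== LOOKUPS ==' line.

Process each operation:
  add 245.208.0.0/12 -> H6 at depth 12
  - 245.208.0.0/12 clear@12
  add 0.0.0.0/0 -> H1 at depth 0
  add 245.208.0.0/12 -> H7 at depth 12
  Q 245.208.122.241: descend 111101011101 ; hops seen [H1,H7] ; pick H7
  Q 245.208.3.52: descend 111101011101 ; hops seen [H1,H7] ; pick H7
  Q 245.208.3.16: descend 111101011101 ; hops seen [H1,H7] ; pick H7
  - 245.208.0.0/12 clear@12
  Q 49.254.144.238: descend ε ; hops seen [H1] ; pick H1
  add 245.0.0.0/8 -> H6 at depth 8
  Q 245.1.74.42: descend 11110101 ; hops seen [H1,H6] ; pick H6
  add 93.64.0.0/12 -> H2 at depth 12
  add 224.0.0.0/3 -> H7 at depth 3
  add 0.0.0.0/0 -> H4 at depth 0
  add 245.208.139.80/28 -> H1 at depth 28
  Q 93.64.0.25: descend 010111010100 ; hops seen [H4,H2] ; pick H2
  - 224.0.0.0/3 clear@3

== LOOKUPS ==
["H7","H7","H7","H1","H6","H2"]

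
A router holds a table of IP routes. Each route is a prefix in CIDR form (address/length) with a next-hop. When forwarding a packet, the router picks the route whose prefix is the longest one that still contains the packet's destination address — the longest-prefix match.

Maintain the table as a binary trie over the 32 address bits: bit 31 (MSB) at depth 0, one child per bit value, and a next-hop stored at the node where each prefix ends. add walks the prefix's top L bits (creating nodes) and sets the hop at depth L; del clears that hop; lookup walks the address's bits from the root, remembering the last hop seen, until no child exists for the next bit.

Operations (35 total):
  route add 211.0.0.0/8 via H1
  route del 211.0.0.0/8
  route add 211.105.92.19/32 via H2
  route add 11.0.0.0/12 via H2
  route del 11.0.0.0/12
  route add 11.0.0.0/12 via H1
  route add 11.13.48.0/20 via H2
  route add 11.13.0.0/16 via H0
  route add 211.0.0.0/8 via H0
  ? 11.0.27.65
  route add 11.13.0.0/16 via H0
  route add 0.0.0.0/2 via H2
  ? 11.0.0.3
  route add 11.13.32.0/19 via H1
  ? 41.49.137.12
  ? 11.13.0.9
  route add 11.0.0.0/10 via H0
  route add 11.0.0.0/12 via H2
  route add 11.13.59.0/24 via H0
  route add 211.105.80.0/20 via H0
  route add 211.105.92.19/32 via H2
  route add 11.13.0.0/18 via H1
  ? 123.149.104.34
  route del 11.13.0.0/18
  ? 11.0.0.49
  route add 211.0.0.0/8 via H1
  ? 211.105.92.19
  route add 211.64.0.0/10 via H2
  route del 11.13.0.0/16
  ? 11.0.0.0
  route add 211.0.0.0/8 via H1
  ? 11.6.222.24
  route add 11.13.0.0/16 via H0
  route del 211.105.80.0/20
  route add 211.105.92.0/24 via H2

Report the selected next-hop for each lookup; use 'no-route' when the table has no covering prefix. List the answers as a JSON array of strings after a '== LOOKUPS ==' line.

Apply in order:
  + 211.0.0.0/8 (H1) depth=8
  del 211.0.0.0/8 (clear depth 8)
  + 211.105.92.19/32 (H2) depth=32
  + 11.0.0.0/12 (H2) depth=12
  del 11.0.0.0/12 (clear depth 12)
  + 11.0.0.0/12 (H1) depth=12
  + 11.13.48.0/20 (H2) depth=20
  + 11.13.0.0/16 (H0) depth=16
  + 211.0.0.0/8 (H0) depth=8
  ? 11.0.27.65  path d0:-→d1:-→d2:-→d3:-→d4:-→d5:-→d6:-→d7:-→d8:-→d9:-→d10:-→d11:-→d12:H1  best=H1
  + 11.13.0.0/16 (H0) depth=16
  + 0.0.0.0/2 (H2) depth=2
  ? 11.0.0.3  path d0:-→d1:-→d2:H2→d3:-→d4:-→d5:-→d6:-→d7:-→d8:-→d9:-→d10:-→d11:-→d12:H1  best=H1
  + 11.13.32.0/19 (H1) depth=19
  ? 41.49.137.12  path d0:-→d1:-→d2:H2  best=H2
  ? 11.13.0.9  path d0:-→d1:-→d2:H2→d3:-→d4:-→d5:-→d6:-→d7:-→d8:-→d9:-→d10:-→d11:-→d12:H1→d13:-→d14:-→d15:-→d16:H0→d17:-→d18:-  best=H0
  + 11.0.0.0/10 (H0) depth=10
  + 11.0.0.0/12 (H2) depth=12
  + 11.13.59.0/24 (H0) depth=24
  + 211.105.80.0/20 (H0) depth=20
  + 211.105.92.19/32 (H2) depth=32
  + 11.13.0.0/18 (H1) depth=18
  ? 123.149.104.34  path d0:-→d1:-  best=no-route
  del 11.13.0.0/18 (clear depth 18)
  ? 11.0.0.49  path d0:-→d1:-→d2:H2→d3:-→d4:-→d5:-→d6:-→d7:-→d8:-→d9:-→d10:H0→d11:-→d12:H2  best=H2
  + 211.0.0.0/8 (H1) depth=8
  ? 211.105.92.19  path d0:-→d1:-→d2:-→d3:-→d4:-→d5:-→d6:-→d7:-→d8:H1→d9:-→d10:-→d11:-→d12:-→d13:-→d14:-→d15:-→d16:-→d17:-→d18:-→d19:-→d20:H0→d21:-→d22:-→d23:-→d24:-→d25:-→d26:-→d27:-→d28:-→d29:-→d30:-→d31:-→d32:H2  best=H2
  + 211.64.0.0/10 (H2) depth=10
  del 11.13.0.0/16 (clear depth 16)
  ? 11.0.0.0  path d0:-→d1:-→d2:H2→d3:-→d4:-→d5:-→d6:-→d7:-→d8:-→d9:-→d10:H0→d11:-→d12:H2  best=H2
  + 211.0.0.0/8 (H1) depth=8
  ? 11.6.222.24  path d0:-→d1:-→d2:H2→d3:-→d4:-→d5:-→d6:-→d7:-→d8:-→d9:-→d10:H0→d11:-→d12:H2  best=H2
  + 11.13.0.0/16 (H0) depth=16
  del 211.105.80.0/20 (clear depth 20)
  + 211.105.92.0/24 (H2) depth=24

== LOOKUPS ==
["H1","H1","H2","H0","no-route","H2","H2","H2","H2"]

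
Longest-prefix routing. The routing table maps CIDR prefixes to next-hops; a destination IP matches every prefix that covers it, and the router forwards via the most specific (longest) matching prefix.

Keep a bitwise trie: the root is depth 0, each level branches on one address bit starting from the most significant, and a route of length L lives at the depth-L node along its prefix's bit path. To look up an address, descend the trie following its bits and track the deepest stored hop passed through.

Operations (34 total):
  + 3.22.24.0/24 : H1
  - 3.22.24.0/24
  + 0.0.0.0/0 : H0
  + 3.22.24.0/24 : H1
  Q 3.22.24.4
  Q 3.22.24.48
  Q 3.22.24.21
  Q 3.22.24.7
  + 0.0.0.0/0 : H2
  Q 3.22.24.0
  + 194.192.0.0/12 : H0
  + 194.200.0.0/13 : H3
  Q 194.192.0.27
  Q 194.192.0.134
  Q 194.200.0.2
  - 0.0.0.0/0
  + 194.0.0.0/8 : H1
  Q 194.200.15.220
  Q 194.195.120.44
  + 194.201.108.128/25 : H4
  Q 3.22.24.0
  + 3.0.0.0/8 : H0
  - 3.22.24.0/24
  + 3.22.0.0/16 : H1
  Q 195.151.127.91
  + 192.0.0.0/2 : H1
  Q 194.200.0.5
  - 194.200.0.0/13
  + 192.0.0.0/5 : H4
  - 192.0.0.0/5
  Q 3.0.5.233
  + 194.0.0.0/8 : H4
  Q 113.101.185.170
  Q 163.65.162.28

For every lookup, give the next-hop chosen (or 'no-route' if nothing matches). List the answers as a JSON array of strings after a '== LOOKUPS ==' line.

Apply in order:
  add 3.22.24.0/24 -> H1 at depth 24
  - 3.22.24.0/24 clear@24
  add 0.0.0.0/0 -> H0 at depth 0
  add 3.22.24.0/24 -> H1 at depth 24
  ? 3.22.24.4  path d0:H0→d1:-→d2:-→d3:-→d4:-→d5:-→d6:-→d7:-→d8:-→d9:-→d10:-→d11:-→d12:-→d13:-→d14:-→d15:-→d16:-→d17:-→d18:-→d19:-→d20:-→d21:-→d22:-→d23:-→d24:H1  best=H1
  ? 3.22.24.48  path d0:H0→d1:-→d2:-→d3:-→d4:-→d5:-→d6:-→d7:-→d8:-→d9:-→d10:-→d11:-→d12:-→d13:-→d14:-→d15:-→d16:-→d17:-→d18:-→d19:-→d20:-→d21:-→d22:-→d23:-→d24:H1  best=H1
  ? 3.22.24.21  path d0:H0→d1:-→d2:-→d3:-→d4:-→d5:-→d6:-→d7:-→d8:-→d9:-→d10:-→d11:-→d12:-→d13:-→d14:-→d15:-→d16:-→d17:-→d18:-→d19:-→d20:-→d21:-→d22:-→d23:-→d24:H1  best=H1
  ? 3.22.24.7  path d0:H0→d1:-→d2:-→d3:-→d4:-→d5:-→d6:-→d7:-→d8:-→d9:-→d10:-→d11:-→d12:-→d13:-→d14:-→d15:-→d16:-→d17:-→d18:-→d19:-→d20:-→d21:-→d22:-→d23:-→d24:H1  best=H1
  add 0.0.0.0/0 -> H2 at depth 0
  ? 3.22.24.0  path d0:H2→d1:-→d2:-→d3:-→d4:-→d5:-→d6:-→d7:-→d8:-→d9:-→d10:-→d11:-→d12:-→d13:-→d14:-→d15:-→d16:-→d17:-→d18:-→d19:-→d20:-→d21:-→d22:-→d23:-→d24:H1  best=H1
  add 194.192.0.0/12 -> H0 at depth 12
  add 194.200.0.0/13 -> H3 at depth 13
  ? 194.192.0.27  path d0:H2→d1:-→d2:-→d3:-→d4:-→d5:-→d6:-→d7:-→d8:-→d9:-→d10:-→d11:-→d12:H0  best=H0
  ? 194.192.0.134  path d0:H2→d1:-→d2:-→d3:-→d4:-→d5:-→d6:-→d7:-→d8:-→d9:-→d10:-→d11:-→d12:H0  best=H0
  ? 194.200.0.2  path d0:H2→d1:-→d2:-→d3:-→d4:-→d5:-→d6:-→d7:-→d8:-→d9:-→d10:-→d11:-→d12:H0→d13:H3  best=H3
  - 0.0.0.0/0 clear@0
  add 194.0.0.0/8 -> H1 at depth 8
  ? 194.200.15.220  path d0:-→d1:-→d2:-→d3:-→d4:-→d5:-→d6:-→d7:-→d8:H1→d9:-→d10:-→d11:-→d12:H0→d13:H3  best=H3
  ? 194.195.120.44  path d0:-→d1:-→d2:-→d3:-→d4:-→d5:-→d6:-→d7:-→d8:H1→d9:-→d10:-→d11:-→d12:H0  best=H0
  add 194.201.108.128/25 -> H4 at depth 25
  ? 3.22.24.0  path d0:-→d1:-→d2:-→d3:-→d4:-→d5:-→d6:-→d7:-→d8:-→d9:-→d10:-→d11:-→d12:-→d13:-→d14:-→d15:-→d16:-→d17:-→d18:-→d19:-→d20:-→d21:-→d22:-→d23:-→d24:H1  best=H1
  add 3.0.0.0/8 -> H0 at depth 8
  - 3.22.24.0/24 clear@24
  add 3.22.0.0/16 -> H1 at depth 16
  ? 195.151.127.91  path d0:-→d1:-→d2:-→d3:-→d4:-→d5:-→d6:-→d7:-  best=no-route
  add 192.0.0.0/2 -> H1 at depth 2
  ? 194.200.0.5  path d0:-→d1:-→d2:H1→d3:-→d4:-→d5:-→d6:-→d7:-→d8:H1→d9:-→d10:-→d11:-→d12:H0→d13:H3→d14:-→d15:-  best=H3
  - 194.200.0.0/13 clear@13
  add 192.0.0.0/5 -> H4 at depth 5
  - 192.0.0.0/5 clear@5
  ? 3.0.5.233  path d0:-→d1:-→d2:-→d3:-→d4:-→d5:-→d6:-→d7:-→d8:H0→d9:-→d10:-→d11:-  best=H0
  add 194.0.0.0/8 -> H4 at depth 8
  ? 113.101.185.170  path d0:-→d1:-  best=no-route
  ? 163.65.162.28  path d0:-→d1:-  best=no-route

== LOOKUPS ==
["H1","H1","H1","H1","H1","H0","H0","H3","H3","H0","H1","no-route","H3","H0","no-route","no-route"]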